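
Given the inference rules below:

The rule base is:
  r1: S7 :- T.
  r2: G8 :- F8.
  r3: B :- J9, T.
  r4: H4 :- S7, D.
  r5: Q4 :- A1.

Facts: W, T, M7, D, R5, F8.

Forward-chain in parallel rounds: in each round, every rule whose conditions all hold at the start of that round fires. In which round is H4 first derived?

Round 1 fires r1, r2, giving S7, G8.
Round 2 fires r4, giving H4.
H4 first appears in round 2.

2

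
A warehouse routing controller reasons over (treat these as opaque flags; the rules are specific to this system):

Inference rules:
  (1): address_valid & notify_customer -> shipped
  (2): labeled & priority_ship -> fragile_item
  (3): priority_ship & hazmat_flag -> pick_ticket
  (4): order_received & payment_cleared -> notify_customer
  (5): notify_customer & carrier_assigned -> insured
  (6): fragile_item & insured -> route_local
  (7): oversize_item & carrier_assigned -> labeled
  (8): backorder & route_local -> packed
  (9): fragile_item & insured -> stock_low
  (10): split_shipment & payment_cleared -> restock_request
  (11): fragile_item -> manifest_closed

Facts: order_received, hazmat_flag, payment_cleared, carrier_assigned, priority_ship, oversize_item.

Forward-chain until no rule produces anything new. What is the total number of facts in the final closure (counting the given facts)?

14

Round 1 — (3), (4), (7), derive pick_ticket, notify_customer, labeled.
Round 2 — (2), (5), derive fragile_item, insured.
Round 3 — (6), (9), (11), derive route_local, stock_low, manifest_closed.
Closure: {carrier_assigned, fragile_item, hazmat_flag, insured, labeled, manifest_closed, notify_customer, order_received, oversize_item, payment_cleared, pick_ticket, priority_ship, route_local, stock_low} — 14 facts.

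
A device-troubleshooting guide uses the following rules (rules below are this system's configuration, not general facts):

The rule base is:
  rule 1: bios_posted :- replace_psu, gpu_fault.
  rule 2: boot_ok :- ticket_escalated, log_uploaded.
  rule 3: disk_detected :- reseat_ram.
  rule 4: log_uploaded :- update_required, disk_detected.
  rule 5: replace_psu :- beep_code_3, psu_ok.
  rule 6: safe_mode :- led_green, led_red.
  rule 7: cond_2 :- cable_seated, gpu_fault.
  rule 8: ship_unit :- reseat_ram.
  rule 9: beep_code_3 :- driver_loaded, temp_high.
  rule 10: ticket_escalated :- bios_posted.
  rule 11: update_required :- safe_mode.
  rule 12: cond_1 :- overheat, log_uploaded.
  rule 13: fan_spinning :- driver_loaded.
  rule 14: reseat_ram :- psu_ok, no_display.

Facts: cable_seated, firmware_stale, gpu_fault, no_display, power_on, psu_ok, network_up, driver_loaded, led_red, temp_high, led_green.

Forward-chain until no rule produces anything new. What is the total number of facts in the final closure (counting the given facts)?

24

Round 1 — rule 6, rule 7, rule 9, rule 13, rule 14, derive safe_mode, cond_2, beep_code_3, fan_spinning, reseat_ram.
Round 2 — rule 3, rule 5, rule 8, rule 11, derive disk_detected, replace_psu, ship_unit, update_required.
Round 3 — rule 1, rule 4, derive bios_posted, log_uploaded.
Round 4 — rule 10, derive ticket_escalated.
Round 5 — rule 2, derive boot_ok.
Closure: {beep_code_3, bios_posted, boot_ok, cable_seated, cond_2, disk_detected, driver_loaded, fan_spinning, firmware_stale, gpu_fault, led_green, led_red, log_uploaded, network_up, no_display, power_on, psu_ok, replace_psu, reseat_ram, safe_mode, ship_unit, temp_high, ticket_escalated, update_required} — 24 facts.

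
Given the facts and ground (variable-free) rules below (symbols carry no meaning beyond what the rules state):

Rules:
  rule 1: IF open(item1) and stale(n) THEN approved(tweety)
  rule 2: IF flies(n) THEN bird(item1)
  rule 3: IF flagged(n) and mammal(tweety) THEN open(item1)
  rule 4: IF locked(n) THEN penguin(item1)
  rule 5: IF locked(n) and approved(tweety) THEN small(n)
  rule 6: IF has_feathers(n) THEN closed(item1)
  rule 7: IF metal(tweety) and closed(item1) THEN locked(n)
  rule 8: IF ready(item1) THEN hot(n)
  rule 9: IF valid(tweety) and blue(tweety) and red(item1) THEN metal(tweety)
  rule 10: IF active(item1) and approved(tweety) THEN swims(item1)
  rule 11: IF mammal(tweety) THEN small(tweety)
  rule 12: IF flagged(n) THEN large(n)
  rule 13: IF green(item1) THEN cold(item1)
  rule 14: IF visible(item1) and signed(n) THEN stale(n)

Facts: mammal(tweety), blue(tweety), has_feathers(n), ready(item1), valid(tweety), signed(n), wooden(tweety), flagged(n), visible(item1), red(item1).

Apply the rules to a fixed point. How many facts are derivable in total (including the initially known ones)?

21

Round 1: rule 3 [IF flagged(n) and mammal(tweety) THEN open(item1)]; rule 6 [IF has_feathers(n) THEN closed(item1)]; rule 8 [IF ready(item1) THEN hot(n)]; rule 9 [IF valid(tweety) and blue(tweety) and red(item1) THEN metal(tweety)]; rule 11 [IF mammal(tweety) THEN small(tweety)]; rule 12 [IF flagged(n) THEN large(n)]; rule 14 [IF visible(item1) and signed(n) THEN stale(n)]. New: open(item1), closed(item1), hot(n), metal(tweety), small(tweety), large(n), stale(n).
Round 2: rule 1 [IF open(item1) and stale(n) THEN approved(tweety)]; rule 7 [IF metal(tweety) and closed(item1) THEN locked(n)]. New: approved(tweety), locked(n).
Round 3: rule 4 [IF locked(n) THEN penguin(item1)]; rule 5 [IF locked(n) and approved(tweety) THEN small(n)]. New: penguin(item1), small(n).
Closure: {approved(tweety), blue(tweety), closed(item1), flagged(n), has_feathers(n), hot(n), large(n), locked(n), mammal(tweety), metal(tweety), open(item1), penguin(item1), ready(item1), red(item1), signed(n), small(n), small(tweety), stale(n), valid(tweety), visible(item1), wooden(tweety)} — 21 facts.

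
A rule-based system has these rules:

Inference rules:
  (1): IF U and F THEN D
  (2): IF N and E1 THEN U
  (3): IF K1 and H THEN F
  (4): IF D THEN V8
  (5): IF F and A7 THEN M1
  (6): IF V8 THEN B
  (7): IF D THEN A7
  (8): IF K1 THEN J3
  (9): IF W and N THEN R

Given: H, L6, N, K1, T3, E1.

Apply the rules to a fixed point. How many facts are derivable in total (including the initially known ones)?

14

Round 1 fires (2), (3), (8), giving U, F, J3.
Round 2 fires (1), giving D.
Round 3 fires (4), (7), giving V8, A7.
Round 4 fires (5), (6), giving M1, B.
Closure: {A7, B, D, E1, F, H, J3, K1, L6, M1, N, T3, U, V8} — 14 facts.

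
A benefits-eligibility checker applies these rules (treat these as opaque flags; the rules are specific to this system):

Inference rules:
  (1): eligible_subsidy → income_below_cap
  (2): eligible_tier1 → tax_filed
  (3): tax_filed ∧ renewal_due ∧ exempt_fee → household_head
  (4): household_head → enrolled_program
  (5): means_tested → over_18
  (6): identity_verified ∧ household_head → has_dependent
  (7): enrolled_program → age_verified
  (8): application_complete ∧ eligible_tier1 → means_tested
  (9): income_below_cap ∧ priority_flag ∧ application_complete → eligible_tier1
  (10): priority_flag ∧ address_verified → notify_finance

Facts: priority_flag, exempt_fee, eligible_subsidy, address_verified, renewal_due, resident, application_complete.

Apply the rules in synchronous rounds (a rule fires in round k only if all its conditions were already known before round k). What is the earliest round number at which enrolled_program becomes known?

5

[1] (1) [eligible_subsidy → income_below_cap]; (10) [priority_flag ∧ address_verified → notify_finance]. ⇒ new: income_below_cap, notify_finance.
[2] (9) [income_below_cap ∧ priority_flag ∧ application_complete → eligible_tier1]. ⇒ new: eligible_tier1.
[3] (2) [eligible_tier1 → tax_filed]; (8) [application_complete ∧ eligible_tier1 → means_tested]. ⇒ new: tax_filed, means_tested.
[4] (3) [tax_filed ∧ renewal_due ∧ exempt_fee → household_head]; (5) [means_tested → over_18]. ⇒ new: household_head, over_18.
[5] (4) [household_head → enrolled_program]. ⇒ new: enrolled_program.
enrolled_program first appears in round 5.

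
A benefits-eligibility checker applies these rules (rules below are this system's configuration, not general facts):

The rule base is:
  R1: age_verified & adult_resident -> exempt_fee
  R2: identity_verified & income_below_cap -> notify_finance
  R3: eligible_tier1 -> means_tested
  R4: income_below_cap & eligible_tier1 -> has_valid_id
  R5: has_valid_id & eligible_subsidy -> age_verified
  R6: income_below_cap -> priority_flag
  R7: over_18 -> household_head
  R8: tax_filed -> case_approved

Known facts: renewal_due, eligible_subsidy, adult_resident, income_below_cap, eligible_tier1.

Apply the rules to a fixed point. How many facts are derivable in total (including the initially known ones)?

Round 1 — R3, R4, R6, derive means_tested, has_valid_id, priority_flag.
Round 2 — R5, derive age_verified.
Round 3 — R1, derive exempt_fee.
Closure: {adult_resident, age_verified, eligible_subsidy, eligible_tier1, exempt_fee, has_valid_id, income_below_cap, means_tested, priority_flag, renewal_due} — 10 facts.

10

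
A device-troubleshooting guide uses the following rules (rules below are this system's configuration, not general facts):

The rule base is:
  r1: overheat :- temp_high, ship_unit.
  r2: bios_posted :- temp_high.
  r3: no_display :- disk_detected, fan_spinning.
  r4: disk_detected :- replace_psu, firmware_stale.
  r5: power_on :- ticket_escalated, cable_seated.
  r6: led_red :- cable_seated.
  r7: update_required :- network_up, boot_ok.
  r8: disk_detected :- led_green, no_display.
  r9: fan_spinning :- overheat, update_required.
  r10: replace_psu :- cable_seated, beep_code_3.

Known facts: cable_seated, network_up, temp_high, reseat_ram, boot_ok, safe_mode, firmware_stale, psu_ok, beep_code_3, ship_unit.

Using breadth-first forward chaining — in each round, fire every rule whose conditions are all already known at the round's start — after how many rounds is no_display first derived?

3

Round 1: r1 [overheat :- temp_high, ship_unit.]; r2 [bios_posted :- temp_high.]; r6 [led_red :- cable_seated.]; r7 [update_required :- network_up, boot_ok.]; r10 [replace_psu :- cable_seated, beep_code_3.]. Adds overheat, bios_posted, led_red, update_required, replace_psu.
Round 2: r4 [disk_detected :- replace_psu, firmware_stale.]; r9 [fan_spinning :- overheat, update_required.]. Adds disk_detected, fan_spinning.
Round 3: r3 [no_display :- disk_detected, fan_spinning.]. Adds no_display.
no_display first appears in round 3.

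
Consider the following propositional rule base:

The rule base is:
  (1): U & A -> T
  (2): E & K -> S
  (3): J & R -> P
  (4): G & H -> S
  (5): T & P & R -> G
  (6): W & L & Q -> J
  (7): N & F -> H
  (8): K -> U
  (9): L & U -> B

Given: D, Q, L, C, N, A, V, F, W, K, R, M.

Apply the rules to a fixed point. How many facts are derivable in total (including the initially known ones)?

Round 1: (6) [W & L & Q -> J]; (7) [N & F -> H]; (8) [K -> U]. New: J, H, U.
Round 2: (1) [U & A -> T]; (3) [J & R -> P]; (9) [L & U -> B]. New: T, P, B.
Round 3: (5) [T & P & R -> G]. New: G.
Round 4: (4) [G & H -> S]. New: S.
Closure: {A, B, C, D, F, G, H, J, K, L, M, N, P, Q, R, S, T, U, V, W} — 20 facts.

20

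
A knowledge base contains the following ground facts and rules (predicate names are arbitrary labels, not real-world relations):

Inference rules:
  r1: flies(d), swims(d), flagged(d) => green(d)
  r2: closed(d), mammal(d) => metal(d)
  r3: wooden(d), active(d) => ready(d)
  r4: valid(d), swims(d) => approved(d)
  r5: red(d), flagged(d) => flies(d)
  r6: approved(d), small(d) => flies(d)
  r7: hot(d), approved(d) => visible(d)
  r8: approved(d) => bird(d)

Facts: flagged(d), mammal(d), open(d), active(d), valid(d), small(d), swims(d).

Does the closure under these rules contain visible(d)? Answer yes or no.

Round 1: r4 [valid(d), swims(d) => approved(d)]. New: approved(d).
Round 2: r6 [approved(d), small(d) => flies(d)]; r8 [approved(d) => bird(d)]. New: flies(d), bird(d).
Round 3: r1 [flies(d), swims(d), flagged(d) => green(d)]. New: green(d).
Fixed point reached. visible(d) is concluded only by r7; r7 needs hot(d) (never derived).

no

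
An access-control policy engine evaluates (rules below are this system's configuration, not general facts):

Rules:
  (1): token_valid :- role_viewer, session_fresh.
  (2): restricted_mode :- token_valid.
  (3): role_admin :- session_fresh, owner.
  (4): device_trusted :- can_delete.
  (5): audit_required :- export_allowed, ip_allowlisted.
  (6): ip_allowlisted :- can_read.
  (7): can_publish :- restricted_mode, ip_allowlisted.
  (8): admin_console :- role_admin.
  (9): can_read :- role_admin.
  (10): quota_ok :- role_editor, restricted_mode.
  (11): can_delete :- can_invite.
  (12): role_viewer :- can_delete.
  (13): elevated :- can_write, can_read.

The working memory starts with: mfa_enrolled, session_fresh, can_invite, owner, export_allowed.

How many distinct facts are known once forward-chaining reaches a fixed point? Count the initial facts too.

Round 1: (3) [role_admin :- session_fresh, owner.]; (11) [can_delete :- can_invite.]. New: role_admin, can_delete.
Round 2: (4) [device_trusted :- can_delete.]; (8) [admin_console :- role_admin.]; (9) [can_read :- role_admin.]; (12) [role_viewer :- can_delete.]. New: device_trusted, admin_console, can_read, role_viewer.
Round 3: (1) [token_valid :- role_viewer, session_fresh.]; (6) [ip_allowlisted :- can_read.]. New: token_valid, ip_allowlisted.
Round 4: (2) [restricted_mode :- token_valid.]; (5) [audit_required :- export_allowed, ip_allowlisted.]. New: restricted_mode, audit_required.
Round 5: (7) [can_publish :- restricted_mode, ip_allowlisted.]. New: can_publish.
Closure: {admin_console, audit_required, can_delete, can_invite, can_publish, can_read, device_trusted, export_allowed, ip_allowlisted, mfa_enrolled, owner, restricted_mode, role_admin, role_viewer, session_fresh, token_valid} — 16 facts.

16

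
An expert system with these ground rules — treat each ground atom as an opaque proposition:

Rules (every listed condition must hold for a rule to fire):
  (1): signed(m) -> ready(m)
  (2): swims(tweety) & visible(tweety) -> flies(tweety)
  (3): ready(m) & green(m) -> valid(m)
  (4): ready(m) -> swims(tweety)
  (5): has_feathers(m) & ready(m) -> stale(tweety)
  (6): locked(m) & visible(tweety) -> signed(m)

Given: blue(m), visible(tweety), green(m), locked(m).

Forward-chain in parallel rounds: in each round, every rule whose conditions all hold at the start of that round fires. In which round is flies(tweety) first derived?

4

Round 1: (6) [locked(m) & visible(tweety) -> signed(m)]. New: signed(m).
Round 2: (1) [signed(m) -> ready(m)]. New: ready(m).
Round 3: (3) [ready(m) & green(m) -> valid(m)]; (4) [ready(m) -> swims(tweety)]. New: valid(m), swims(tweety).
Round 4: (2) [swims(tweety) & visible(tweety) -> flies(tweety)]. New: flies(tweety).
flies(tweety) first appears in round 4.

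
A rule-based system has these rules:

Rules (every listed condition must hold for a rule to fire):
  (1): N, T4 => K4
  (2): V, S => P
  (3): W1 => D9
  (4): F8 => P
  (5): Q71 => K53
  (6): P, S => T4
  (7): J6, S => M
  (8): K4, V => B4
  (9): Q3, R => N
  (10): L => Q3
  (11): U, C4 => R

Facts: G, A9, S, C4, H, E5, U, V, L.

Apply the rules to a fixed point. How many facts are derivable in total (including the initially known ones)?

Round 1: (2) [V, S => P]; (10) [L => Q3]; (11) [U, C4 => R]. New: P, Q3, R.
Round 2: (6) [P, S => T4]; (9) [Q3, R => N]. New: T4, N.
Round 3: (1) [N, T4 => K4]. New: K4.
Round 4: (8) [K4, V => B4]. New: B4.
Closure: {A9, B4, C4, E5, G, H, K4, L, N, P, Q3, R, S, T4, U, V} — 16 facts.

16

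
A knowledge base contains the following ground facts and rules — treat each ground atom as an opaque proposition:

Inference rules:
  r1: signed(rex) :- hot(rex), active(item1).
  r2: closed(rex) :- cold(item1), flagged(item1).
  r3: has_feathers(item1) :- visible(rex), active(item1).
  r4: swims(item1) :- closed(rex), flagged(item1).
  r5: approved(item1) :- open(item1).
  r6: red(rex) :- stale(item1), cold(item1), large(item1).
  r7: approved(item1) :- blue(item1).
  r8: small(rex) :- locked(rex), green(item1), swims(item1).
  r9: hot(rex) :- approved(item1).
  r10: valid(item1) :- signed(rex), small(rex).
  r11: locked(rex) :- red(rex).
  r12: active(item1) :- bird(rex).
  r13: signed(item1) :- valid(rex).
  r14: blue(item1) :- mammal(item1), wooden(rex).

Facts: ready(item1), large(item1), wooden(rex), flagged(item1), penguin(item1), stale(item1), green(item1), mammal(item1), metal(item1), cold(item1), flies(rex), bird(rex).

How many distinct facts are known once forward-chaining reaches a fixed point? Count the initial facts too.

23

[1] r2 [closed(rex) :- cold(item1), flagged(item1).]; r6 [red(rex) :- stale(item1), cold(item1), large(item1).]; r12 [active(item1) :- bird(rex).]; r14 [blue(item1) :- mammal(item1), wooden(rex).]. ⇒ new: closed(rex), red(rex), active(item1), blue(item1).
[2] r4 [swims(item1) :- closed(rex), flagged(item1).]; r7 [approved(item1) :- blue(item1).]; r11 [locked(rex) :- red(rex).]. ⇒ new: swims(item1), approved(item1), locked(rex).
[3] r8 [small(rex) :- locked(rex), green(item1), swims(item1).]; r9 [hot(rex) :- approved(item1).]. ⇒ new: small(rex), hot(rex).
[4] r1 [signed(rex) :- hot(rex), active(item1).]. ⇒ new: signed(rex).
[5] r10 [valid(item1) :- signed(rex), small(rex).]. ⇒ new: valid(item1).
Closure: {active(item1), approved(item1), bird(rex), blue(item1), closed(rex), cold(item1), flagged(item1), flies(rex), green(item1), hot(rex), large(item1), locked(rex), mammal(item1), metal(item1), penguin(item1), ready(item1), red(rex), signed(rex), small(rex), stale(item1), swims(item1), valid(item1), wooden(rex)} — 23 facts.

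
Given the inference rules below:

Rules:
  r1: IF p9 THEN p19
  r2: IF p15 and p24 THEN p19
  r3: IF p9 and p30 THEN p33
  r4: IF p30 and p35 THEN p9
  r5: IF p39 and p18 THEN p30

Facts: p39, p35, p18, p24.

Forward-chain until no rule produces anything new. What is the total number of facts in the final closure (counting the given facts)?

Round 1 fires r5, giving p30.
Round 2 fires r4, giving p9.
Round 3 fires r1, r3, giving p19, p33.
Closure: {p18, p19, p24, p30, p33, p35, p39, p9} — 8 facts.

8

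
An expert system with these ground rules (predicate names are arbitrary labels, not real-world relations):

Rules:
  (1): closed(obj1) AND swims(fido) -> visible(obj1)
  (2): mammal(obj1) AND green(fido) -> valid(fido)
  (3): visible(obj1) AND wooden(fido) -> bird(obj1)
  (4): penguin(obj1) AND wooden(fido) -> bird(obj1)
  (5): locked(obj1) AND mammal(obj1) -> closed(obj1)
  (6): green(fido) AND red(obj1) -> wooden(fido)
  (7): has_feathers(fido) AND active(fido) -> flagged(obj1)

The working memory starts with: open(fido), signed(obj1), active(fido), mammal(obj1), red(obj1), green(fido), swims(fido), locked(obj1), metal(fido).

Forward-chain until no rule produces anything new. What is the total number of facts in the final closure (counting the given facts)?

Round 1 — (2), (5), (6), derive valid(fido), closed(obj1), wooden(fido).
Round 2 — (1), derive visible(obj1).
Round 3 — (3), derive bird(obj1).
Closure: {active(fido), bird(obj1), closed(obj1), green(fido), locked(obj1), mammal(obj1), metal(fido), open(fido), red(obj1), signed(obj1), swims(fido), valid(fido), visible(obj1), wooden(fido)} — 14 facts.

14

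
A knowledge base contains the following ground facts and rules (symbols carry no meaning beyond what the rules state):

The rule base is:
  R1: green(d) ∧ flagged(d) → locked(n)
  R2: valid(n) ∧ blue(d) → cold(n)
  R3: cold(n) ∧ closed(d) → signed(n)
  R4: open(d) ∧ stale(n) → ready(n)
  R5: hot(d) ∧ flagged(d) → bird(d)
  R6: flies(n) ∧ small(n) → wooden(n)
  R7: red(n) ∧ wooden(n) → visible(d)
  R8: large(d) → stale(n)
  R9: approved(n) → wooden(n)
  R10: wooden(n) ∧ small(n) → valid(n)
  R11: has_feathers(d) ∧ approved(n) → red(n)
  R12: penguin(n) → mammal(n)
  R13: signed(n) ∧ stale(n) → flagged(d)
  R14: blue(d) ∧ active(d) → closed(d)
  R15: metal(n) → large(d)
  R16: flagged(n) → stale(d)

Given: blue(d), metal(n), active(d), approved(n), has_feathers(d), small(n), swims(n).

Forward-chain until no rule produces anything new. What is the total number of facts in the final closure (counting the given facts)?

Round 1: R9 [approved(n) → wooden(n)]; R11 [has_feathers(d) ∧ approved(n) → red(n)]; R14 [blue(d) ∧ active(d) → closed(d)]; R15 [metal(n) → large(d)]. New: wooden(n), red(n), closed(d), large(d).
Round 2: R7 [red(n) ∧ wooden(n) → visible(d)]; R8 [large(d) → stale(n)]; R10 [wooden(n) ∧ small(n) → valid(n)]. New: visible(d), stale(n), valid(n).
Round 3: R2 [valid(n) ∧ blue(d) → cold(n)]. New: cold(n).
Round 4: R3 [cold(n) ∧ closed(d) → signed(n)]. New: signed(n).
Round 5: R13 [signed(n) ∧ stale(n) → flagged(d)]. New: flagged(d).
Closure: {active(d), approved(n), blue(d), closed(d), cold(n), flagged(d), has_feathers(d), large(d), metal(n), red(n), signed(n), small(n), stale(n), swims(n), valid(n), visible(d), wooden(n)} — 17 facts.

17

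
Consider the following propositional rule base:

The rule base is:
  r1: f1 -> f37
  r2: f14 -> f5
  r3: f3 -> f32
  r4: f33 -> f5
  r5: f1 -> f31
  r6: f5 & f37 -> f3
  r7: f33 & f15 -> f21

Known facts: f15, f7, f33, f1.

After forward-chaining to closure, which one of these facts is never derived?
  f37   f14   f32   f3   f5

f14

Round 1 — r1, r4, r5, r7, derive f37, f5, f31, f21.
Round 2 — r6, derive f3.
Round 3 — r3, derive f32.
Derived: f32 (round 3), f3 (round 2), f5 (round 1), f37 (round 1). f14 never appears in any round.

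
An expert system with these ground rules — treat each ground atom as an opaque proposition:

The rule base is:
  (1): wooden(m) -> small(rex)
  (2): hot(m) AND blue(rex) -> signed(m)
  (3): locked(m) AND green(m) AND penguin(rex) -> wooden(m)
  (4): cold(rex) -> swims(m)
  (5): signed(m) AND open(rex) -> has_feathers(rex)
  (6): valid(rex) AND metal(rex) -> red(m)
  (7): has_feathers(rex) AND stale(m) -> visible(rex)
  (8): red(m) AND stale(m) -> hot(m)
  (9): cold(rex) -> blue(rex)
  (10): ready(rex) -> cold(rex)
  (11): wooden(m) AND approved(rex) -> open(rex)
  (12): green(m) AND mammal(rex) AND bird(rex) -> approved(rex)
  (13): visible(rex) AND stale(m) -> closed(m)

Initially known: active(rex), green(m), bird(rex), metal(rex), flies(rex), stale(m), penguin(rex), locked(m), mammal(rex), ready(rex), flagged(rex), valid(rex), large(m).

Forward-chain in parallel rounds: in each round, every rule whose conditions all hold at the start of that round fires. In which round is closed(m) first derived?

6

Round 1 — (3), (6), (10), (12), derive wooden(m), red(m), cold(rex), approved(rex).
Round 2 — (1), (4), (8), (9), (11), derive small(rex), swims(m), hot(m), blue(rex), open(rex).
Round 3 — (2), derive signed(m).
Round 4 — (5), derive has_feathers(rex).
Round 5 — (7), derive visible(rex).
Round 6 — (13), derive closed(m).
closed(m) first appears in round 6.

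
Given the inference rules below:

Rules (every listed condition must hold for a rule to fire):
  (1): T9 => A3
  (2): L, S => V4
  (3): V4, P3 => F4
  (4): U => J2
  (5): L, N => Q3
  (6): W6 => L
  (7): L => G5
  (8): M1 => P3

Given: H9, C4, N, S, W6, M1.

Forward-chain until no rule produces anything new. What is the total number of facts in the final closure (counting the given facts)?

12

Round 1: (6) [W6 => L]; (8) [M1 => P3]. New: L, P3.
Round 2: (2) [L, S => V4]; (5) [L, N => Q3]; (7) [L => G5]. New: V4, Q3, G5.
Round 3: (3) [V4, P3 => F4]. New: F4.
Closure: {C4, F4, G5, H9, L, M1, N, P3, Q3, S, V4, W6} — 12 facts.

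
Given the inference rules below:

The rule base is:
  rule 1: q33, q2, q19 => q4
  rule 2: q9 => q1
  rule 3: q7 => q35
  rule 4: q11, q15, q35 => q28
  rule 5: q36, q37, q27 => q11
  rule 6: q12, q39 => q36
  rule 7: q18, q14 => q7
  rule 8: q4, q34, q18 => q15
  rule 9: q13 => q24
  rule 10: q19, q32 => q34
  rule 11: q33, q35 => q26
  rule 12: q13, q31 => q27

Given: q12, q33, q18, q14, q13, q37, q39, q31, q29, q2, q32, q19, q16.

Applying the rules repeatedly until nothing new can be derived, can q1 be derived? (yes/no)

Round 1 — rule 1, rule 6, rule 7, rule 9, rule 10, rule 12, derive q4, q36, q7, q24, q34, q27.
Round 2 — rule 3, rule 5, rule 8, derive q35, q11, q15.
Round 3 — rule 4, rule 11, derive q28, q26.
Fixed point reached. q1 is concluded only by rule 2; rule 2 needs q9 (never derived).

no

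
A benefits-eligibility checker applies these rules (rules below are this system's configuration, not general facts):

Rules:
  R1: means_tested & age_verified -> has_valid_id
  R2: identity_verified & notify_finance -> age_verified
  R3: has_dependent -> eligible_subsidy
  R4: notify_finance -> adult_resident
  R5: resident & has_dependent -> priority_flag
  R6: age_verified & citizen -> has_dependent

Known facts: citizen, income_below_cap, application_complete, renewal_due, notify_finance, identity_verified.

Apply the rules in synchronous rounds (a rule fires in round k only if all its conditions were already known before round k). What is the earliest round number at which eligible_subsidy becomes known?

[1] R2 [identity_verified & notify_finance -> age_verified]; R4 [notify_finance -> adult_resident]. ⇒ new: age_verified, adult_resident.
[2] R6 [age_verified & citizen -> has_dependent]. ⇒ new: has_dependent.
[3] R3 [has_dependent -> eligible_subsidy]. ⇒ new: eligible_subsidy.
eligible_subsidy first appears in round 3.

3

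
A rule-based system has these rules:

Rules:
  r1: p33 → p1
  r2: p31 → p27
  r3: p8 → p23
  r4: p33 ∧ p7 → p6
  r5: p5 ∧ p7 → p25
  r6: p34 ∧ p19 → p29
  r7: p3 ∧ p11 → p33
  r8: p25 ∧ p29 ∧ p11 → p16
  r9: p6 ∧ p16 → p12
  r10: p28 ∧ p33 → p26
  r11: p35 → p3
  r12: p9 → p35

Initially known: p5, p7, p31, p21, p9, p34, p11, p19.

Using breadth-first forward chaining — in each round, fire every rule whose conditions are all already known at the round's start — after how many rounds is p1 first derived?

Round 1 fires r2, r5, r6, r12, giving p27, p25, p29, p35.
Round 2 fires r8, r11, giving p16, p3.
Round 3 fires r7, giving p33.
Round 4 fires r1, r4, giving p1, p6.
p1 first appears in round 4.

4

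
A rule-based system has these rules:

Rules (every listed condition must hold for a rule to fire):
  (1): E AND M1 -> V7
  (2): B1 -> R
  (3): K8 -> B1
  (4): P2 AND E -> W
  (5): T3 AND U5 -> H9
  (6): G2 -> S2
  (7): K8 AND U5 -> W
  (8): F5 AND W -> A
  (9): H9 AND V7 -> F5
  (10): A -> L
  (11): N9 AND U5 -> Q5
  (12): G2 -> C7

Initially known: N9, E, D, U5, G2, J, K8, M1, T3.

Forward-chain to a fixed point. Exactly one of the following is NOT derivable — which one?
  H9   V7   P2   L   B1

Round 1 fires (1), (3), (5), (6), (7), (11), (12), giving V7, B1, H9, S2, W, Q5, C7.
Round 2 fires (2), (9), giving R, F5.
Round 3 fires (8), giving A.
Round 4 fires (10), giving L.
Derived: B1 (round 1), V7 (round 1), L (round 4), H9 (round 1). P2 never appears in any round.

P2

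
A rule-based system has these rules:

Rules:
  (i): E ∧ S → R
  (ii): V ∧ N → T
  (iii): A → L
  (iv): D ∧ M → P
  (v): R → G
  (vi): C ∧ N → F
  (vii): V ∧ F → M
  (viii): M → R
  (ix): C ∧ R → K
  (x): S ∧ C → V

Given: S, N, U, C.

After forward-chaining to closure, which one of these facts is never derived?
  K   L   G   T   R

[1] (vi) [C ∧ N → F]; (x) [S ∧ C → V]. ⇒ new: F, V.
[2] (ii) [V ∧ N → T]; (vii) [V ∧ F → M]. ⇒ new: T, M.
[3] (viii) [M → R]. ⇒ new: R.
[4] (v) [R → G]; (ix) [C ∧ R → K]. ⇒ new: G, K.
Derived: R (round 3), T (round 2), K (round 4), G (round 4). L never appears in any round.

L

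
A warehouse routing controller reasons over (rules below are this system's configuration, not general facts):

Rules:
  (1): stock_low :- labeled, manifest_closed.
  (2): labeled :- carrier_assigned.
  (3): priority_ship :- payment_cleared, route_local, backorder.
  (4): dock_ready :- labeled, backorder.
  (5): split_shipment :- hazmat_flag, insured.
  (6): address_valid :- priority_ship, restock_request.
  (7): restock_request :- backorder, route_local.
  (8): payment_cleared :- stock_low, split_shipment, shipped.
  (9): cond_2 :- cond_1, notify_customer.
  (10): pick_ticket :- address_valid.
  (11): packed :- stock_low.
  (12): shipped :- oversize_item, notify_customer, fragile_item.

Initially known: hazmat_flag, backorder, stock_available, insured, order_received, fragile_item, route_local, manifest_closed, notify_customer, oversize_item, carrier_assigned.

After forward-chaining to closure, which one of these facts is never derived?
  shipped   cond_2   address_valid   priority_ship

cond_2

Round 1: (2) [labeled :- carrier_assigned.]; (5) [split_shipment :- hazmat_flag, insured.]; (7) [restock_request :- backorder, route_local.]; (12) [shipped :- oversize_item, notify_customer, fragile_item.]. New: labeled, split_shipment, restock_request, shipped.
Round 2: (1) [stock_low :- labeled, manifest_closed.]; (4) [dock_ready :- labeled, backorder.]. New: stock_low, dock_ready.
Round 3: (8) [payment_cleared :- stock_low, split_shipment, shipped.]; (11) [packed :- stock_low.]. New: payment_cleared, packed.
Round 4: (3) [priority_ship :- payment_cleared, route_local, backorder.]. New: priority_ship.
Round 5: (6) [address_valid :- priority_ship, restock_request.]. New: address_valid.
Round 6: (10) [pick_ticket :- address_valid.]. New: pick_ticket.
Derived: shipped (round 1), priority_ship (round 4), address_valid (round 5). cond_2 never appears in any round.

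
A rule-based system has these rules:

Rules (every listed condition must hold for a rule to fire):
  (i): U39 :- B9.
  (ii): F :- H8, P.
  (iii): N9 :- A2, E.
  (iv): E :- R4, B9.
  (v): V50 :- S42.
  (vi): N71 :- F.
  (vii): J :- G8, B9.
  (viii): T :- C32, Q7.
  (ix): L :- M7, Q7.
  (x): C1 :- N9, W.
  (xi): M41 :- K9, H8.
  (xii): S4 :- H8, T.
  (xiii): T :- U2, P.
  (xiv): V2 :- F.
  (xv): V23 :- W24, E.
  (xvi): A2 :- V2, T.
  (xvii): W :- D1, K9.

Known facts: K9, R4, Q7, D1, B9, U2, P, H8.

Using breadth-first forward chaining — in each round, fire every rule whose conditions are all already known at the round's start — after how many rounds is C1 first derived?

[1] (i) [U39 :- B9.]; (ii) [F :- H8, P.]; (iv) [E :- R4, B9.]; (xi) [M41 :- K9, H8.]; (xiii) [T :- U2, P.]; (xvii) [W :- D1, K9.]. ⇒ new: U39, F, E, M41, T, W.
[2] (vi) [N71 :- F.]; (xii) [S4 :- H8, T.]; (xiv) [V2 :- F.]. ⇒ new: N71, S4, V2.
[3] (xvi) [A2 :- V2, T.]. ⇒ new: A2.
[4] (iii) [N9 :- A2, E.]. ⇒ new: N9.
[5] (x) [C1 :- N9, W.]. ⇒ new: C1.
C1 first appears in round 5.

5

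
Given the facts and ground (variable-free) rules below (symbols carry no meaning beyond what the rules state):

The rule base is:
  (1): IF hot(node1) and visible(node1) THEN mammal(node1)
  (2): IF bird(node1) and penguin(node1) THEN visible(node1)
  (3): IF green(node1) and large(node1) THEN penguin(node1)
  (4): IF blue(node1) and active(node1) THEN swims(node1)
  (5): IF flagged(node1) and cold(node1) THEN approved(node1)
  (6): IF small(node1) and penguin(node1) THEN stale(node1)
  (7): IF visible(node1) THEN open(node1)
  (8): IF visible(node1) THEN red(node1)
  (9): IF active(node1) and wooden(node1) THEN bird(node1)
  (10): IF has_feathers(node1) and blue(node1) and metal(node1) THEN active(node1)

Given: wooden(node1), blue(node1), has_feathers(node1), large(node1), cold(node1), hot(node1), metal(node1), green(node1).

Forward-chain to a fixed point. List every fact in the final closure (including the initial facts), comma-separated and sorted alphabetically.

active(node1), bird(node1), blue(node1), cold(node1), green(node1), has_feathers(node1), hot(node1), large(node1), mammal(node1), metal(node1), open(node1), penguin(node1), red(node1), swims(node1), visible(node1), wooden(node1)

Round 1 — (3), (10), derive penguin(node1), active(node1).
Round 2 — (4), (9), derive swims(node1), bird(node1).
Round 3 — (2), derive visible(node1).
Round 4 — (1), (7), (8), derive mammal(node1), open(node1), red(node1).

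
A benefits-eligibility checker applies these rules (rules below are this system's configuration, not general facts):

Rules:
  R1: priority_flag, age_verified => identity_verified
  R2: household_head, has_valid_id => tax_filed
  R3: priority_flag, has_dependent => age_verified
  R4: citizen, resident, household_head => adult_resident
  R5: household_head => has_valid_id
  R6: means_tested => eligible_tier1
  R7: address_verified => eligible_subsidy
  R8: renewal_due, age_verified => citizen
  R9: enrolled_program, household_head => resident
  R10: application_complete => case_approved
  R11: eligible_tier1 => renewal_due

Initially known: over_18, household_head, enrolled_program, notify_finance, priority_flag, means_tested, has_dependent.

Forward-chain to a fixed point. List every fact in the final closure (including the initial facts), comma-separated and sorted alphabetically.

Round 1: R3 [priority_flag, has_dependent => age_verified]; R5 [household_head => has_valid_id]; R6 [means_tested => eligible_tier1]; R9 [enrolled_program, household_head => resident]. New: age_verified, has_valid_id, eligible_tier1, resident.
Round 2: R1 [priority_flag, age_verified => identity_verified]; R2 [household_head, has_valid_id => tax_filed]; R11 [eligible_tier1 => renewal_due]. New: identity_verified, tax_filed, renewal_due.
Round 3: R8 [renewal_due, age_verified => citizen]. New: citizen.
Round 4: R4 [citizen, resident, household_head => adult_resident]. New: adult_resident.

adult_resident, age_verified, citizen, eligible_tier1, enrolled_program, has_dependent, has_valid_id, household_head, identity_verified, means_tested, notify_finance, over_18, priority_flag, renewal_due, resident, tax_filed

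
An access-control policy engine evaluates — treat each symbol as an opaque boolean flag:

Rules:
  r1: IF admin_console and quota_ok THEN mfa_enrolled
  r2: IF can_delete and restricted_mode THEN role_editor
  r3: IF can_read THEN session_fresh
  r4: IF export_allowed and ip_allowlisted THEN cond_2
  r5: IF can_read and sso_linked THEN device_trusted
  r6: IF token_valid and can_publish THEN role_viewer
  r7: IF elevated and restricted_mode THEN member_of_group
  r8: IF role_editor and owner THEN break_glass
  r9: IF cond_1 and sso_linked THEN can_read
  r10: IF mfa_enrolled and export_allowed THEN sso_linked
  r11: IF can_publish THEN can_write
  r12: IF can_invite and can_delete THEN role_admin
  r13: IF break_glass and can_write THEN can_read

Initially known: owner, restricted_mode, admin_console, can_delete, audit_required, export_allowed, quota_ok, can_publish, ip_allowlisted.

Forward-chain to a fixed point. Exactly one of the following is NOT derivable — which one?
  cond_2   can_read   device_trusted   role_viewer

role_viewer

Round 1 fires r1, r2, r4, r11, giving mfa_enrolled, role_editor, cond_2, can_write.
Round 2 fires r8, r10, giving break_glass, sso_linked.
Round 3 fires r13, giving can_read.
Round 4 fires r3, r5, giving session_fresh, device_trusted.
Derived: device_trusted (round 4), can_read (round 3), cond_2 (round 1). role_viewer never appears in any round.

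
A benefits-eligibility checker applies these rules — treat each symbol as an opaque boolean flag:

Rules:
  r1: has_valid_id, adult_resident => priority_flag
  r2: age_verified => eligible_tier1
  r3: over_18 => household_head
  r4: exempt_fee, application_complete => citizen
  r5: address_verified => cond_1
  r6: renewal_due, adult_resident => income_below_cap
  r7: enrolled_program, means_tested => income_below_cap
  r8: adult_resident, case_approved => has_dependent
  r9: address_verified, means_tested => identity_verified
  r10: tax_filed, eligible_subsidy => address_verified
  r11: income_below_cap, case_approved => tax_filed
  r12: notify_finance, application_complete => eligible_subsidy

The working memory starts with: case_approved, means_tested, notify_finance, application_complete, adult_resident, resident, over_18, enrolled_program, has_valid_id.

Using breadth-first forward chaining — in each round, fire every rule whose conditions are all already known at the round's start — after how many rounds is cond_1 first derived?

4

Round 1 — r1, r3, r7, r8, r12, derive priority_flag, household_head, income_below_cap, has_dependent, eligible_subsidy.
Round 2 — r11, derive tax_filed.
Round 3 — r10, derive address_verified.
Round 4 — r5, r9, derive cond_1, identity_verified.
cond_1 first appears in round 4.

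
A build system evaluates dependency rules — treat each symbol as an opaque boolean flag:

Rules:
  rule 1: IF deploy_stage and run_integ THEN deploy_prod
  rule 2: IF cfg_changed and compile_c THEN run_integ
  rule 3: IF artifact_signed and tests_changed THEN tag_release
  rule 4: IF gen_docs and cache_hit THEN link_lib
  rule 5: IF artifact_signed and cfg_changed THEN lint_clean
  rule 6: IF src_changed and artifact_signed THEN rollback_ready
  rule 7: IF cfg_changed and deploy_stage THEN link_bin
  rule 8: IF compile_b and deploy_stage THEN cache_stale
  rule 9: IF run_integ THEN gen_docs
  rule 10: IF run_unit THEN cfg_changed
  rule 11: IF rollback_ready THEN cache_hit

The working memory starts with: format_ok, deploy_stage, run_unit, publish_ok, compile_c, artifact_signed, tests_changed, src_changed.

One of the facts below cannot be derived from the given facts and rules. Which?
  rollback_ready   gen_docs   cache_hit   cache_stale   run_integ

cache_stale

Round 1 — rule 3, rule 6, rule 10, derive tag_release, rollback_ready, cfg_changed.
Round 2 — rule 2, rule 5, rule 7, rule 11, derive run_integ, lint_clean, link_bin, cache_hit.
Round 3 — rule 1, rule 9, derive deploy_prod, gen_docs.
Round 4 — rule 4, derive link_lib.
Derived: run_integ (round 2), rollback_ready (round 1), cache_hit (round 2), gen_docs (round 3). cache_stale never appears in any round.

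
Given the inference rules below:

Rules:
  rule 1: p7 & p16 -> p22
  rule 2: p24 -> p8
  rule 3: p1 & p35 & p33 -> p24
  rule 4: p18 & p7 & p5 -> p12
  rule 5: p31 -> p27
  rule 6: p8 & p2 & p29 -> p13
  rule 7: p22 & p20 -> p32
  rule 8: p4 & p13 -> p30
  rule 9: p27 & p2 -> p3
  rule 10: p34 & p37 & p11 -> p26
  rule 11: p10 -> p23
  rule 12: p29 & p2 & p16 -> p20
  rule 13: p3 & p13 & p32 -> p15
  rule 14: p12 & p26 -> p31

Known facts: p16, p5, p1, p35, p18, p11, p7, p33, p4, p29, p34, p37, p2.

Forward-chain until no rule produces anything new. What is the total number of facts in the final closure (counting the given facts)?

Round 1: rule 1 [p7 & p16 -> p22]; rule 3 [p1 & p35 & p33 -> p24]; rule 4 [p18 & p7 & p5 -> p12]; rule 10 [p34 & p37 & p11 -> p26]; rule 12 [p29 & p2 & p16 -> p20]. New: p22, p24, p12, p26, p20.
Round 2: rule 2 [p24 -> p8]; rule 7 [p22 & p20 -> p32]; rule 14 [p12 & p26 -> p31]. New: p8, p32, p31.
Round 3: rule 5 [p31 -> p27]; rule 6 [p8 & p2 & p29 -> p13]. New: p27, p13.
Round 4: rule 8 [p4 & p13 -> p30]; rule 9 [p27 & p2 -> p3]. New: p30, p3.
Round 5: rule 13 [p3 & p13 & p32 -> p15]. New: p15.
Closure: {p1, p11, p12, p13, p15, p16, p18, p2, p20, p22, p24, p26, p27, p29, p3, p30, p31, p32, p33, p34, p35, p37, p4, p5, p7, p8} — 26 facts.

26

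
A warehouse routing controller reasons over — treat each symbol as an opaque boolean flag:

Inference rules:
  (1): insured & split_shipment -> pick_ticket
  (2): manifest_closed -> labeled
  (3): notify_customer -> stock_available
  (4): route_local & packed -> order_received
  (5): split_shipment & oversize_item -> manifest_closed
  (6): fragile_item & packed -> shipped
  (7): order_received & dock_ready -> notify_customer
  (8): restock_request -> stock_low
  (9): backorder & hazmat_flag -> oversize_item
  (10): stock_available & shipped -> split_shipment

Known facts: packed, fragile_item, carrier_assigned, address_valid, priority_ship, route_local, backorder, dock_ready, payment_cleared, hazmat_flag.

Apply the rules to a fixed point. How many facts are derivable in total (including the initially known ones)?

18

Round 1 fires (4), (6), (9), giving order_received, shipped, oversize_item.
Round 2 fires (7), giving notify_customer.
Round 3 fires (3), giving stock_available.
Round 4 fires (10), giving split_shipment.
Round 5 fires (5), giving manifest_closed.
Round 6 fires (2), giving labeled.
Closure: {address_valid, backorder, carrier_assigned, dock_ready, fragile_item, hazmat_flag, labeled, manifest_closed, notify_customer, order_received, oversize_item, packed, payment_cleared, priority_ship, route_local, shipped, split_shipment, stock_available} — 18 facts.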